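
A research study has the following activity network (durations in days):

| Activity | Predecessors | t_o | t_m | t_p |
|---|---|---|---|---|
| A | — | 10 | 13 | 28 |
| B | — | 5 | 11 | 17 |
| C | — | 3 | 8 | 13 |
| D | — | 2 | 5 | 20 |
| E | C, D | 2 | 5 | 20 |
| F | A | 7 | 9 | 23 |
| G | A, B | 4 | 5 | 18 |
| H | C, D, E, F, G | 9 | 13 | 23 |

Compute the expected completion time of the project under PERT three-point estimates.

te_A = (10 + 4·13 + 28)/6 = 90/6 = 15
te_B = (5 + 4·11 + 17)/6 = 66/6 = 11
te_C = (3 + 4·8 + 13)/6 = 48/6 = 8
te_D = (2 + 4·5 + 20)/6 = 42/6 = 7
te_E = (2 + 4·5 + 20)/6 = 42/6 = 7
te_F = (7 + 4·9 + 23)/6 = 66/6 = 11
te_G = (4 + 4·5 + 18)/6 = 42/6 = 7
te_H = (9 + 4·13 + 23)/6 = 84/6 = 14

Forward pass:
ES_A = 0; EF_A = 15
ES_B = 0; EF_B = 11
ES_C = 0; EF_C = 8
ES_D = 0; EF_D = 7
ES_E = max(EF_C=8, EF_D=7) = 8; EF_E = 8+7 = 15
ES_F = 15; EF_F = 15+11 = 26
ES_G = max(EF_A=15, EF_B=11) = 15; EF_G = 15+7 = 22
ES_H = max(EF_C=8, EF_D=7, EF_E=15, EF_F=26, EF_G=22) = 26; EF_H = 26+14 = 40
Expected project duration μ = 40 days. Critical path: A → F → H.

40 days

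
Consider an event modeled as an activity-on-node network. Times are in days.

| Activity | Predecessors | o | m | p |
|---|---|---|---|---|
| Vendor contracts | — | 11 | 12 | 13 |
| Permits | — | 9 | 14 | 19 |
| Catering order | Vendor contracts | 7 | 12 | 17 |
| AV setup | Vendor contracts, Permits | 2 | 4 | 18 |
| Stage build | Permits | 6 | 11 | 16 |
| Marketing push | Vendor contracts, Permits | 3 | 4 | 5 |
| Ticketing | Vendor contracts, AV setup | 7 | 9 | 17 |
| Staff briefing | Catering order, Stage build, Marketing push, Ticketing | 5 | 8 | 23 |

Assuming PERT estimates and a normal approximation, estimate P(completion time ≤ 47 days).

0.934

te_Vendor contracts = (11 + 4·12 + 13)/6 = 72/6 = 12; σ²_Vendor contracts = ((13−11)/6)² = 0.111
te_Permits = (9 + 4·14 + 19)/6 = 84/6 = 14; σ²_Permits = ((19−9)/6)² = 2.778
te_Catering order = (7 + 4·12 + 17)/6 = 72/6 = 12; σ²_Catering order = ((17−7)/6)² = 2.778
te_AV setup = (2 + 4·4 + 18)/6 = 36/6 = 6; σ²_AV setup = ((18−2)/6)² = 7.111
te_Stage build = (6 + 4·11 + 16)/6 = 66/6 = 11; σ²_Stage build = ((16−6)/6)² = 2.778
te_Marketing push = (3 + 4·4 + 5)/6 = 24/6 = 4; σ²_Marketing push = ((5−3)/6)² = 0.111
te_Ticketing = (7 + 4·9 + 17)/6 = 60/6 = 10; σ²_Ticketing = ((17−7)/6)² = 2.778
te_Staff briefing = (5 + 4·8 + 23)/6 = 60/6 = 10; σ²_Staff briefing = ((23−5)/6)² = 9.000

Forward pass:
ES_Vendor contracts = 0; EF_Vendor contracts = 12
ES_Permits = 0; EF_Permits = 14
ES_Catering order = 12; EF_Catering order = 12+12 = 24
ES_AV setup = max(EF_Vendor contracts=12, EF_Permits=14) = 14; EF_AV setup = 14+6 = 20
ES_Stage build = 14; EF_Stage build = 14+11 = 25
ES_Marketing push = max(EF_Vendor contracts=12, EF_Permits=14) = 14; EF_Marketing push = 14+4 = 18
ES_Ticketing = max(EF_Vendor contracts=12, EF_AV setup=20) = 20; EF_Ticketing = 20+10 = 30
ES_Staff briefing = max(EF_Catering order=24, EF_Stage build=25, EF_Marketing push=18, EF_Ticketing=30) = 30; EF_Staff briefing = 30+10 = 40
Expected project duration μ = 40 days. Critical path: Permits → AV setup → Ticketing → Staff briefing.

Variance along critical path = 2.778 + 7.111 + 2.778 + 9.000 = 21.667; σ = √21.667 = 4.655 days.
Z = (47 − 40) / 4.655 = 1.504
P(T ≤ 47) = Φ(1.504) ≈ 0.934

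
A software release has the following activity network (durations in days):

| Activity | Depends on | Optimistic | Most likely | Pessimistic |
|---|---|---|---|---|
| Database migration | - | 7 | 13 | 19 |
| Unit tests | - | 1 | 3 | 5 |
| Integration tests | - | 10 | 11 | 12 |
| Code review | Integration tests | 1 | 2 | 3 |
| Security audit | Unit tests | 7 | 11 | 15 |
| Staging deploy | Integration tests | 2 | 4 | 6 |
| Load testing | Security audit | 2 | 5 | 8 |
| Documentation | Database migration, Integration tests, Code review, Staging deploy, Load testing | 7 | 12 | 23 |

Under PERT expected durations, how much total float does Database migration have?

6 days

te_Database migration = (7 + 4·13 + 19)/6 = 78/6 = 13
te_Unit tests = (1 + 4·3 + 5)/6 = 18/6 = 3
te_Integration tests = (10 + 4·11 + 12)/6 = 66/6 = 11
te_Code review = (1 + 4·2 + 3)/6 = 12/6 = 2
te_Security audit = (7 + 4·11 + 15)/6 = 66/6 = 11
te_Staging deploy = (2 + 4·4 + 6)/6 = 24/6 = 4
te_Load testing = (2 + 4·5 + 8)/6 = 30/6 = 5
te_Documentation = (7 + 4·12 + 23)/6 = 78/6 = 13

Forward pass:
ES_Database migration = 0; EF_Database migration = 13
ES_Unit tests = 0; EF_Unit tests = 3
ES_Integration tests = 0; EF_Integration tests = 11
ES_Code review = 11; EF_Code review = 11+2 = 13
ES_Security audit = 3; EF_Security audit = 3+11 = 14
ES_Staging deploy = 11; EF_Staging deploy = 11+4 = 15
ES_Load testing = 14; EF_Load testing = 14+5 = 19
ES_Documentation = max(EF_Database migration=13, EF_Integration tests=11, EF_Code review=13, EF_Staging deploy=15, EF_Load testing=19) = 19; EF_Documentation = 19+13 = 32
Expected project duration μ = 32 days. Critical path: Unit tests → Security audit → Load testing → Documentation.

Backward pass:
LF_Documentation = 32; LS_Documentation = 32−13 = 19
LF_Load testing = LS_Documentation = 19; LS_Load testing = 19−5 = 14
LF_Staging deploy = LS_Documentation = 19; LS_Staging deploy = 19−4 = 15
LF_Security audit = LS_Load testing = 14; LS_Security audit = 14−11 = 3
LF_Code review = LS_Documentation = 19; LS_Code review = 19−2 = 17
LF_Integration tests = min(LS_Code review=17, LS_Staging deploy=15, LS_Documentation=19) = 15; LS_Integration tests = 15−11 = 4
LF_Unit tests = LS_Security audit = 3; LS_Unit tests = 3−3 = 0
LF_Database migration = LS_Documentation = 19; LS_Database migration = 19−13 = 6
Slack_Database migration = LS_Database migration − ES_Database migration = 6 − 0 = 6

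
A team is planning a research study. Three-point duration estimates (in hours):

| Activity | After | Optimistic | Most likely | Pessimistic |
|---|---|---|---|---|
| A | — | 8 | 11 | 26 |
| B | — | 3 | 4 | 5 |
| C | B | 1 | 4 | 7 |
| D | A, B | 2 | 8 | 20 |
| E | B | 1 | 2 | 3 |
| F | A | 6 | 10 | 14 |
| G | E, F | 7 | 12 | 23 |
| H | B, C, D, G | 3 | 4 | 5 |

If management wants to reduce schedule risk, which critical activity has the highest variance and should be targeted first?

A

te_A = (8 + 4·11 + 26)/6 = 78/6 = 13; σ²_A = ((26−8)/6)² = 9.000
te_B = (3 + 4·4 + 5)/6 = 24/6 = 4; σ²_B = ((5−3)/6)² = 0.111
te_C = (1 + 4·4 + 7)/6 = 24/6 = 4; σ²_C = ((7−1)/6)² = 1.000
te_D = (2 + 4·8 + 20)/6 = 54/6 = 9; σ²_D = ((20−2)/6)² = 9.000
te_E = (1 + 4·2 + 3)/6 = 12/6 = 2; σ²_E = ((3−1)/6)² = 0.111
te_F = (6 + 4·10 + 14)/6 = 60/6 = 10; σ²_F = ((14−6)/6)² = 1.778
te_G = (7 + 4·12 + 23)/6 = 78/6 = 13; σ²_G = ((23−7)/6)² = 7.111
te_H = (3 + 4·4 + 5)/6 = 24/6 = 4; σ²_H = ((5−3)/6)² = 0.111

Forward pass:
ES_A = 0; EF_A = 13
ES_B = 0; EF_B = 4
ES_C = 4; EF_C = 4+4 = 8
ES_D = max(EF_A=13, EF_B=4) = 13; EF_D = 13+9 = 22
ES_E = 4; EF_E = 4+2 = 6
ES_F = 13; EF_F = 13+10 = 23
ES_G = max(EF_E=6, EF_F=23) = 23; EF_G = 23+13 = 36
ES_H = max(EF_B=4, EF_C=8, EF_D=22, EF_G=36) = 36; EF_H = 36+4 = 40
Expected project duration μ = 40 hours. Critical path: A → F → G → H.

Variances on critical path: σ²_A=9.000, σ²_F=1.778, σ²_G=7.111, σ²_H=0.111.
Largest is σ²_A = 9.000.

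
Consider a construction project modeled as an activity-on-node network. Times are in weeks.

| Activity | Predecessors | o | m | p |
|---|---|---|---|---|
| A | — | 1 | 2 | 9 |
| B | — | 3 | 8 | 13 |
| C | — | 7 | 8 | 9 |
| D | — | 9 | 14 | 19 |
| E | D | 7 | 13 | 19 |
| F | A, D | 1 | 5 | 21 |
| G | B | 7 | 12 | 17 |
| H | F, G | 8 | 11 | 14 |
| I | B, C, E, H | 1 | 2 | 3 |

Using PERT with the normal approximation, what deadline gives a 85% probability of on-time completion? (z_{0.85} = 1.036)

te_A = (1 + 4·2 + 9)/6 = 18/6 = 3; σ²_A = ((9−1)/6)² = 1.778
te_B = (3 + 4·8 + 13)/6 = 48/6 = 8; σ²_B = ((13−3)/6)² = 2.778
te_C = (7 + 4·8 + 9)/6 = 48/6 = 8; σ²_C = ((9−7)/6)² = 0.111
te_D = (9 + 4·14 + 19)/6 = 84/6 = 14; σ²_D = ((19−9)/6)² = 2.778
te_E = (7 + 4·13 + 19)/6 = 78/6 = 13; σ²_E = ((19−7)/6)² = 4.000
te_F = (1 + 4·5 + 21)/6 = 42/6 = 7; σ²_F = ((21−1)/6)² = 11.111
te_G = (7 + 4·12 + 17)/6 = 72/6 = 12; σ²_G = ((17−7)/6)² = 2.778
te_H = (8 + 4·11 + 14)/6 = 66/6 = 11; σ²_H = ((14−8)/6)² = 1.000
te_I = (1 + 4·2 + 3)/6 = 12/6 = 2; σ²_I = ((3−1)/6)² = 0.111

Forward pass:
ES_A = 0; EF_A = 3
ES_B = 0; EF_B = 8
ES_C = 0; EF_C = 8
ES_D = 0; EF_D = 14
ES_E = 14; EF_E = 14+13 = 27
ES_F = max(EF_A=3, EF_D=14) = 14; EF_F = 14+7 = 21
ES_G = 8; EF_G = 8+12 = 20
ES_H = max(EF_F=21, EF_G=20) = 21; EF_H = 21+11 = 32
ES_I = max(EF_B=8, EF_C=8, EF_E=27, EF_H=32) = 32; EF_I = 32+2 = 34
Expected project duration μ = 34 weeks. Critical path: D → F → H → I.

Variance along critical path = 2.778 + 11.111 + 1.000 + 0.111 = 15.000; σ = 3.873 weeks.
D = μ + z·σ = 34 + 1.036·3.873 = 38.0 weeks

38.0 weeks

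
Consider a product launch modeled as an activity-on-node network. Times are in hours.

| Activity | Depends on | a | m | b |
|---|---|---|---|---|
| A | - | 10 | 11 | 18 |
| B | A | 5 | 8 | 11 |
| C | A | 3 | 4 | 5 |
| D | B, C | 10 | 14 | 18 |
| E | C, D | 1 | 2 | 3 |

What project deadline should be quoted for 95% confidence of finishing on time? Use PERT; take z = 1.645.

39.6 hours

te_A = (10 + 4·11 + 18)/6 = 72/6 = 12; σ²_A = ((18−10)/6)² = 1.778
te_B = (5 + 4·8 + 11)/6 = 48/6 = 8; σ²_B = ((11−5)/6)² = 1.000
te_C = (3 + 4·4 + 5)/6 = 24/6 = 4; σ²_C = ((5−3)/6)² = 0.111
te_D = (10 + 4·14 + 18)/6 = 84/6 = 14; σ²_D = ((18−10)/6)² = 1.778
te_E = (1 + 4·2 + 3)/6 = 12/6 = 2; σ²_E = ((3−1)/6)² = 0.111

Forward pass:
ES_A = 0; EF_A = 12
ES_B = 12; EF_B = 12+8 = 20
ES_C = 12; EF_C = 12+4 = 16
ES_D = max(EF_B=20, EF_C=16) = 20; EF_D = 20+14 = 34
ES_E = max(EF_C=16, EF_D=34) = 34; EF_E = 34+2 = 36
Expected project duration μ = 36 hours. Critical path: A → B → D → E.

Variance along critical path = 1.778 + 1.000 + 1.778 + 0.111 = 4.667; σ = 2.160 hours.
D = μ + z·σ = 36 + 1.645·2.160 = 39.6 hours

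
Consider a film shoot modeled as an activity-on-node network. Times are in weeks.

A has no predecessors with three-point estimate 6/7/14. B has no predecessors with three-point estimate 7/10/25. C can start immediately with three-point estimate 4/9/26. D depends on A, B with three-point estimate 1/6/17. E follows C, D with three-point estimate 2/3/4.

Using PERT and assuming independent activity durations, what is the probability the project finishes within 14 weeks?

te_A = (6 + 4·7 + 14)/6 = 48/6 = 8; σ²_A = ((14−6)/6)² = 1.778
te_B = (7 + 4·10 + 25)/6 = 72/6 = 12; σ²_B = ((25−7)/6)² = 9.000
te_C = (4 + 4·9 + 26)/6 = 66/6 = 11; σ²_C = ((26−4)/6)² = 13.444
te_D = (1 + 4·6 + 17)/6 = 42/6 = 7; σ²_D = ((17−1)/6)² = 7.111
te_E = (2 + 4·3 + 4)/6 = 18/6 = 3; σ²_E = ((4−2)/6)² = 0.111

Forward pass:
ES_A = 0; EF_A = 8
ES_B = 0; EF_B = 12
ES_C = 0; EF_C = 11
ES_D = max(EF_A=8, EF_B=12) = 12; EF_D = 12+7 = 19
ES_E = max(EF_C=11, EF_D=19) = 19; EF_E = 19+3 = 22
Expected project duration μ = 22 weeks. Critical path: B → D → E.

Variance along critical path = 9.000 + 7.111 + 0.111 = 16.222; σ = √16.222 = 4.028 weeks.
Z = (14 − 22) / 4.028 = -1.986
P(T ≤ 14) = Φ(-1.986) ≈ 0.024

0.024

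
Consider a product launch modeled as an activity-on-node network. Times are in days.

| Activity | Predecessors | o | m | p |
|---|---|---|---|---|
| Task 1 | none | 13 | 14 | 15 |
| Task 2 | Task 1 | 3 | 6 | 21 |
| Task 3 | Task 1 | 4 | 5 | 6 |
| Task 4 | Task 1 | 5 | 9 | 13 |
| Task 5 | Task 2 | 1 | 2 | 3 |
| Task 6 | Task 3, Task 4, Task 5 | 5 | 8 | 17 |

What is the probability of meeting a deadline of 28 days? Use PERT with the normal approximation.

te_Task 1 = (13 + 4·14 + 15)/6 = 84/6 = 14; σ²_Task 1 = ((15−13)/6)² = 0.111
te_Task 2 = (3 + 4·6 + 21)/6 = 48/6 = 8; σ²_Task 2 = ((21−3)/6)² = 9.000
te_Task 3 = (4 + 4·5 + 6)/6 = 30/6 = 5; σ²_Task 3 = ((6−4)/6)² = 0.111
te_Task 4 = (5 + 4·9 + 13)/6 = 54/6 = 9; σ²_Task 4 = ((13−5)/6)² = 1.778
te_Task 5 = (1 + 4·2 + 3)/6 = 12/6 = 2; σ²_Task 5 = ((3−1)/6)² = 0.111
te_Task 6 = (5 + 4·8 + 17)/6 = 54/6 = 9; σ²_Task 6 = ((17−5)/6)² = 4.000

Forward pass:
ES_Task 1 = 0; EF_Task 1 = 14
ES_Task 2 = 14; EF_Task 2 = 14+8 = 22
ES_Task 3 = 14; EF_Task 3 = 14+5 = 19
ES_Task 4 = 14; EF_Task 4 = 14+9 = 23
ES_Task 5 = 22; EF_Task 5 = 22+2 = 24
ES_Task 6 = max(EF_Task 3=19, EF_Task 4=23, EF_Task 5=24) = 24; EF_Task 6 = 24+9 = 33
Expected project duration μ = 33 days. Critical path: Task 1 → Task 2 → Task 5 → Task 6.

Variance along critical path = 0.111 + 9.000 + 0.111 + 4.000 = 13.222; σ = √13.222 = 3.636 days.
Z = (28 − 33) / 3.636 = -1.375
P(T ≤ 28) = Φ(-1.375) ≈ 0.085

0.085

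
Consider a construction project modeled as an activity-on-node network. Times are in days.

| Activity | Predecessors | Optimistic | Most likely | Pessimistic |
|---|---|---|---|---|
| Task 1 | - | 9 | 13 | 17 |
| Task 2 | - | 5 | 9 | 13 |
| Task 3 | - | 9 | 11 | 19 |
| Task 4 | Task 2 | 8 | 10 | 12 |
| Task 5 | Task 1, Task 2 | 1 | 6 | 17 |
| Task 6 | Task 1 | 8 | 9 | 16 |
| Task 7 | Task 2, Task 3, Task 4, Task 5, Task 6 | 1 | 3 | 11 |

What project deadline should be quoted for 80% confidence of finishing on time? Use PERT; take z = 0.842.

29.1 days

te_Task 1 = (9 + 4·13 + 17)/6 = 78/6 = 13; σ²_Task 1 = ((17−9)/6)² = 1.778
te_Task 2 = (5 + 4·9 + 13)/6 = 54/6 = 9; σ²_Task 2 = ((13−5)/6)² = 1.778
te_Task 3 = (9 + 4·11 + 19)/6 = 72/6 = 12; σ²_Task 3 = ((19−9)/6)² = 2.778
te_Task 4 = (8 + 4·10 + 12)/6 = 60/6 = 10; σ²_Task 4 = ((12−8)/6)² = 0.444
te_Task 5 = (1 + 4·6 + 17)/6 = 42/6 = 7; σ²_Task 5 = ((17−1)/6)² = 7.111
te_Task 6 = (8 + 4·9 + 16)/6 = 60/6 = 10; σ²_Task 6 = ((16−8)/6)² = 1.778
te_Task 7 = (1 + 4·3 + 11)/6 = 24/6 = 4; σ²_Task 7 = ((11−1)/6)² = 2.778

Forward pass:
ES_Task 1 = 0; EF_Task 1 = 13
ES_Task 2 = 0; EF_Task 2 = 9
ES_Task 3 = 0; EF_Task 3 = 12
ES_Task 4 = 9; EF_Task 4 = 9+10 = 19
ES_Task 5 = max(EF_Task 1=13, EF_Task 2=9) = 13; EF_Task 5 = 13+7 = 20
ES_Task 6 = 13; EF_Task 6 = 13+10 = 23
ES_Task 7 = max(EF_Task 2=9, EF_Task 3=12, EF_Task 4=19, EF_Task 5=20, EF_Task 6=23) = 23; EF_Task 7 = 23+4 = 27
Expected project duration μ = 27 days. Critical path: Task 1 → Task 6 → Task 7.

Variance along critical path = 1.778 + 1.778 + 2.778 = 6.333; σ = 2.517 days.
D = μ + z·σ = 27 + 0.842·2.517 = 29.1 days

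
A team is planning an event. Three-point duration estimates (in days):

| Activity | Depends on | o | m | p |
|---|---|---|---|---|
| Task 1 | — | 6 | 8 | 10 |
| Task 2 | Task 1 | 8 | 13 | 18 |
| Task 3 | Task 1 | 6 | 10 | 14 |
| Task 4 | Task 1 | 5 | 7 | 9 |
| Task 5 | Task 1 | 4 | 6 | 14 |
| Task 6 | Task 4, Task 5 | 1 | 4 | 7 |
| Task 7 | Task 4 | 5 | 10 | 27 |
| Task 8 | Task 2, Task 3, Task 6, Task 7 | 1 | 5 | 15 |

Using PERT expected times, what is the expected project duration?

33 days

te_Task 1 = (6 + 4·8 + 10)/6 = 48/6 = 8
te_Task 2 = (8 + 4·13 + 18)/6 = 78/6 = 13
te_Task 3 = (6 + 4·10 + 14)/6 = 60/6 = 10
te_Task 4 = (5 + 4·7 + 9)/6 = 42/6 = 7
te_Task 5 = (4 + 4·6 + 14)/6 = 42/6 = 7
te_Task 6 = (1 + 4·4 + 7)/6 = 24/6 = 4
te_Task 7 = (5 + 4·10 + 27)/6 = 72/6 = 12
te_Task 8 = (1 + 4·5 + 15)/6 = 36/6 = 6

Forward pass:
ES_Task 1 = 0; EF_Task 1 = 8
ES_Task 2 = 8; EF_Task 2 = 8+13 = 21
ES_Task 3 = 8; EF_Task 3 = 8+10 = 18
ES_Task 4 = 8; EF_Task 4 = 8+7 = 15
ES_Task 5 = 8; EF_Task 5 = 8+7 = 15
ES_Task 6 = max(EF_Task 4=15, EF_Task 5=15) = 15; EF_Task 6 = 15+4 = 19
ES_Task 7 = 15; EF_Task 7 = 15+12 = 27
ES_Task 8 = max(EF_Task 2=21, EF_Task 3=18, EF_Task 6=19, EF_Task 7=27) = 27; EF_Task 8 = 27+6 = 33
Expected project duration μ = 33 days. Critical path: Task 1 → Task 4 → Task 7 → Task 8.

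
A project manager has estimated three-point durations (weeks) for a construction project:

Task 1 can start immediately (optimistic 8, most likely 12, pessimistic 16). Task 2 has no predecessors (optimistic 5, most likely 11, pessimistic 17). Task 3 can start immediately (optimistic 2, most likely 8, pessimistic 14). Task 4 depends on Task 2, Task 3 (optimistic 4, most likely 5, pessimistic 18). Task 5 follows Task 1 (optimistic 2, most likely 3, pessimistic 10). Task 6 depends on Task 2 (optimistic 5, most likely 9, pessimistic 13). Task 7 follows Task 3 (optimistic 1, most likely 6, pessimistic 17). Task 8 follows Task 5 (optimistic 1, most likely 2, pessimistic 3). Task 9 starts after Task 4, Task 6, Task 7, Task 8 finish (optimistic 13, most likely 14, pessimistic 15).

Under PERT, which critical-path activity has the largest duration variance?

te_Task 1 = (8 + 4·12 + 16)/6 = 72/6 = 12; σ²_Task 1 = ((16−8)/6)² = 1.778
te_Task 2 = (5 + 4·11 + 17)/6 = 66/6 = 11; σ²_Task 2 = ((17−5)/6)² = 4.000
te_Task 3 = (2 + 4·8 + 14)/6 = 48/6 = 8; σ²_Task 3 = ((14−2)/6)² = 4.000
te_Task 4 = (4 + 4·5 + 18)/6 = 42/6 = 7; σ²_Task 4 = ((18−4)/6)² = 5.444
te_Task 5 = (2 + 4·3 + 10)/6 = 24/6 = 4; σ²_Task 5 = ((10−2)/6)² = 1.778
te_Task 6 = (5 + 4·9 + 13)/6 = 54/6 = 9; σ²_Task 6 = ((13−5)/6)² = 1.778
te_Task 7 = (1 + 4·6 + 17)/6 = 42/6 = 7; σ²_Task 7 = ((17−1)/6)² = 7.111
te_Task 8 = (1 + 4·2 + 3)/6 = 12/6 = 2; σ²_Task 8 = ((3−1)/6)² = 0.111
te_Task 9 = (13 + 4·14 + 15)/6 = 84/6 = 14; σ²_Task 9 = ((15−13)/6)² = 0.111

Forward pass:
ES_Task 1 = 0; EF_Task 1 = 12
ES_Task 2 = 0; EF_Task 2 = 11
ES_Task 3 = 0; EF_Task 3 = 8
ES_Task 4 = max(EF_Task 2=11, EF_Task 3=8) = 11; EF_Task 4 = 11+7 = 18
ES_Task 5 = 12; EF_Task 5 = 12+4 = 16
ES_Task 6 = 11; EF_Task 6 = 11+9 = 20
ES_Task 7 = 8; EF_Task 7 = 8+7 = 15
ES_Task 8 = 16; EF_Task 8 = 16+2 = 18
ES_Task 9 = max(EF_Task 4=18, EF_Task 6=20, EF_Task 7=15, EF_Task 8=18) = 20; EF_Task 9 = 20+14 = 34
Expected project duration μ = 34 weeks. Critical path: Task 2 → Task 6 → Task 9.

Variances on critical path: σ²_Task 2=4.000, σ²_Task 6=1.778, σ²_Task 9=0.111.
Largest is σ²_Task 2 = 4.000.

Task 2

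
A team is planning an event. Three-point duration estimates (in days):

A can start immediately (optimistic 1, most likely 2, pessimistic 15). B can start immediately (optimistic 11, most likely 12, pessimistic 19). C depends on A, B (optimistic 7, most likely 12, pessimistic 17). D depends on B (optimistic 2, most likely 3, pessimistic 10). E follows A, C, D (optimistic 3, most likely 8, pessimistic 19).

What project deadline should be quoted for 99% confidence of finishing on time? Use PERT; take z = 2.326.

te_A = (1 + 4·2 + 15)/6 = 24/6 = 4; σ²_A = ((15−1)/6)² = 5.444
te_B = (11 + 4·12 + 19)/6 = 78/6 = 13; σ²_B = ((19−11)/6)² = 1.778
te_C = (7 + 4·12 + 17)/6 = 72/6 = 12; σ²_C = ((17−7)/6)² = 2.778
te_D = (2 + 4·3 + 10)/6 = 24/6 = 4; σ²_D = ((10−2)/6)² = 1.778
te_E = (3 + 4·8 + 19)/6 = 54/6 = 9; σ²_E = ((19−3)/6)² = 7.111

Forward pass:
ES_A = 0; EF_A = 4
ES_B = 0; EF_B = 13
ES_C = max(EF_A=4, EF_B=13) = 13; EF_C = 13+12 = 25
ES_D = 13; EF_D = 13+4 = 17
ES_E = max(EF_A=4, EF_C=25, EF_D=17) = 25; EF_E = 25+9 = 34
Expected project duration μ = 34 days. Critical path: B → C → E.

Variance along critical path = 1.778 + 2.778 + 7.111 = 11.667; σ = 3.416 days.
D = μ + z·σ = 34 + 2.326·3.416 = 41.9 days

41.9 days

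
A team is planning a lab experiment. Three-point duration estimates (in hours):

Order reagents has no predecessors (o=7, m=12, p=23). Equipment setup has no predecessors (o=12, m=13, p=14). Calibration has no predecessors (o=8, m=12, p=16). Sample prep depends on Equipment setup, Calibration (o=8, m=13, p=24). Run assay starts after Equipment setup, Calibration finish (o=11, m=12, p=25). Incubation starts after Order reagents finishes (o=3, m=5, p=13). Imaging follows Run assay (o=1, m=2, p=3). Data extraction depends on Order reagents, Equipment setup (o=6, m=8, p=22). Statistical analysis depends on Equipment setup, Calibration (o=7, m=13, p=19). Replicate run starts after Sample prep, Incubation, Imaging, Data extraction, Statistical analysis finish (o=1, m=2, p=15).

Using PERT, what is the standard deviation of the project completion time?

te_Order reagents = (7 + 4·12 + 23)/6 = 78/6 = 13; σ²_Order reagents = ((23−7)/6)² = 7.111
te_Equipment setup = (12 + 4·13 + 14)/6 = 78/6 = 13; σ²_Equipment setup = ((14−12)/6)² = 0.111
te_Calibration = (8 + 4·12 + 16)/6 = 72/6 = 12; σ²_Calibration = ((16−8)/6)² = 1.778
te_Sample prep = (8 + 4·13 + 24)/6 = 84/6 = 14; σ²_Sample prep = ((24−8)/6)² = 7.111
te_Run assay = (11 + 4·12 + 25)/6 = 84/6 = 14; σ²_Run assay = ((25−11)/6)² = 5.444
te_Incubation = (3 + 4·5 + 13)/6 = 36/6 = 6; σ²_Incubation = ((13−3)/6)² = 2.778
te_Imaging = (1 + 4·2 + 3)/6 = 12/6 = 2; σ²_Imaging = ((3−1)/6)² = 0.111
te_Data extraction = (6 + 4·8 + 22)/6 = 60/6 = 10; σ²_Data extraction = ((22−6)/6)² = 7.111
te_Statistical analysis = (7 + 4·13 + 19)/6 = 78/6 = 13; σ²_Statistical analysis = ((19−7)/6)² = 4.000
te_Replicate run = (1 + 4·2 + 15)/6 = 24/6 = 4; σ²_Replicate run = ((15−1)/6)² = 5.444

Forward pass:
ES_Order reagents = 0; EF_Order reagents = 13
ES_Equipment setup = 0; EF_Equipment setup = 13
ES_Calibration = 0; EF_Calibration = 12
ES_Sample prep = max(EF_Equipment setup=13, EF_Calibration=12) = 13; EF_Sample prep = 13+14 = 27
ES_Run assay = max(EF_Equipment setup=13, EF_Calibration=12) = 13; EF_Run assay = 13+14 = 27
ES_Incubation = 13; EF_Incubation = 13+6 = 19
ES_Imaging = 27; EF_Imaging = 27+2 = 29
ES_Data extraction = max(EF_Order reagents=13, EF_Equipment setup=13) = 13; EF_Data extraction = 13+10 = 23
ES_Statistical analysis = max(EF_Equipment setup=13, EF_Calibration=12) = 13; EF_Statistical analysis = 13+13 = 26
ES_Replicate run = max(EF_Sample prep=27, EF_Incubation=19, EF_Imaging=29, EF_Data extraction=23, EF_Statistical analysis=26) = 29; EF_Replicate run = 29+4 = 33
Expected project duration μ = 33 hours. Critical path: Equipment setup → Run assay → Imaging → Replicate run.

Variance along critical path = 0.111 + 5.444 + 0.111 + 5.444 = 11.111
σ = √11.111 = 3.333 hours

3.33 hours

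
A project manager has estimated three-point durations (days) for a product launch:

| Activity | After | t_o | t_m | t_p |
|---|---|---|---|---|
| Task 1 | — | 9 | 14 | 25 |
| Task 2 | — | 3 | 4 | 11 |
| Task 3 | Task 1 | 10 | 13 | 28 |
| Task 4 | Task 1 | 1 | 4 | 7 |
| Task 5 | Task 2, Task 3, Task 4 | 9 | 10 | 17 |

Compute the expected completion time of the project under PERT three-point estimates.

41 days

te_Task 1 = (9 + 4·14 + 25)/6 = 90/6 = 15
te_Task 2 = (3 + 4·4 + 11)/6 = 30/6 = 5
te_Task 3 = (10 + 4·13 + 28)/6 = 90/6 = 15
te_Task 4 = (1 + 4·4 + 7)/6 = 24/6 = 4
te_Task 5 = (9 + 4·10 + 17)/6 = 66/6 = 11

Forward pass:
ES_Task 1 = 0; EF_Task 1 = 15
ES_Task 2 = 0; EF_Task 2 = 5
ES_Task 3 = 15; EF_Task 3 = 15+15 = 30
ES_Task 4 = 15; EF_Task 4 = 15+4 = 19
ES_Task 5 = max(EF_Task 2=5, EF_Task 3=30, EF_Task 4=19) = 30; EF_Task 5 = 30+11 = 41
Expected project duration μ = 41 days. Critical path: Task 1 → Task 3 → Task 5.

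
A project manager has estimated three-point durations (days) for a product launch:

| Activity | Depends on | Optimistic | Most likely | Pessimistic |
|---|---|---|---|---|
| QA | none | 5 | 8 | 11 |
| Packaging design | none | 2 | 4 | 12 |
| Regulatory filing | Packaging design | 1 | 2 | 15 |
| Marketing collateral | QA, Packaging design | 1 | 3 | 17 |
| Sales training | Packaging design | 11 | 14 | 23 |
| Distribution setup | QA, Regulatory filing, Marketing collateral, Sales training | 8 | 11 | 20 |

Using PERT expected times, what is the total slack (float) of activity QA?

te_QA = (5 + 4·8 + 11)/6 = 48/6 = 8
te_Packaging design = (2 + 4·4 + 12)/6 = 30/6 = 5
te_Regulatory filing = (1 + 4·2 + 15)/6 = 24/6 = 4
te_Marketing collateral = (1 + 4·3 + 17)/6 = 30/6 = 5
te_Sales training = (11 + 4·14 + 23)/6 = 90/6 = 15
te_Distribution setup = (8 + 4·11 + 20)/6 = 72/6 = 12

Forward pass:
ES_QA = 0; EF_QA = 8
ES_Packaging design = 0; EF_Packaging design = 5
ES_Regulatory filing = 5; EF_Regulatory filing = 5+4 = 9
ES_Marketing collateral = max(EF_QA=8, EF_Packaging design=5) = 8; EF_Marketing collateral = 8+5 = 13
ES_Sales training = 5; EF_Sales training = 5+15 = 20
ES_Distribution setup = max(EF_QA=8, EF_Regulatory filing=9, EF_Marketing collateral=13, EF_Sales training=20) = 20; EF_Distribution setup = 20+12 = 32
Expected project duration μ = 32 days. Critical path: Packaging design → Sales training → Distribution setup.

Backward pass:
LF_Distribution setup = 32; LS_Distribution setup = 32−12 = 20
LF_Sales training = LS_Distribution setup = 20; LS_Sales training = 20−15 = 5
LF_Marketing collateral = LS_Distribution setup = 20; LS_Marketing collateral = 20−5 = 15
LF_Regulatory filing = LS_Distribution setup = 20; LS_Regulatory filing = 20−4 = 16
LF_Packaging design = min(LS_Regulatory filing=16, LS_Marketing collateral=15, LS_Sales training=5) = 5; LS_Packaging design = 5−5 = 0
LF_QA = min(LS_Marketing collateral=15, LS_Distribution setup=20) = 15; LS_QA = 15−8 = 7
Slack_QA = LS_QA − ES_QA = 7 − 0 = 7

7 days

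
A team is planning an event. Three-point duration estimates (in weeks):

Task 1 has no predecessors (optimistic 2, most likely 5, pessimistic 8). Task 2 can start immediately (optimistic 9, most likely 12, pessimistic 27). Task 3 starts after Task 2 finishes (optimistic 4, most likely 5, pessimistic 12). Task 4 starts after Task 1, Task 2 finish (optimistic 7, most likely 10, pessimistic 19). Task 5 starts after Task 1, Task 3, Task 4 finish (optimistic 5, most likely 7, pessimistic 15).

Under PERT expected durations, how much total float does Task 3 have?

te_Task 1 = (2 + 4·5 + 8)/6 = 30/6 = 5
te_Task 2 = (9 + 4·12 + 27)/6 = 84/6 = 14
te_Task 3 = (4 + 4·5 + 12)/6 = 36/6 = 6
te_Task 4 = (7 + 4·10 + 19)/6 = 66/6 = 11
te_Task 5 = (5 + 4·7 + 15)/6 = 48/6 = 8

Forward pass:
ES_Task 1 = 0; EF_Task 1 = 5
ES_Task 2 = 0; EF_Task 2 = 14
ES_Task 3 = 14; EF_Task 3 = 14+6 = 20
ES_Task 4 = max(EF_Task 1=5, EF_Task 2=14) = 14; EF_Task 4 = 14+11 = 25
ES_Task 5 = max(EF_Task 1=5, EF_Task 3=20, EF_Task 4=25) = 25; EF_Task 5 = 25+8 = 33
Expected project duration μ = 33 weeks. Critical path: Task 2 → Task 4 → Task 5.

Backward pass:
LF_Task 5 = 33; LS_Task 5 = 33−8 = 25
LF_Task 4 = LS_Task 5 = 25; LS_Task 4 = 25−11 = 14
LF_Task 3 = LS_Task 5 = 25; LS_Task 3 = 25−6 = 19
LF_Task 2 = min(LS_Task 3=19, LS_Task 4=14) = 14; LS_Task 2 = 14−14 = 0
LF_Task 1 = min(LS_Task 4=14, LS_Task 5=25) = 14; LS_Task 1 = 14−5 = 9
Slack_Task 3 = LS_Task 3 − ES_Task 3 = 19 − 14 = 5

5 weeks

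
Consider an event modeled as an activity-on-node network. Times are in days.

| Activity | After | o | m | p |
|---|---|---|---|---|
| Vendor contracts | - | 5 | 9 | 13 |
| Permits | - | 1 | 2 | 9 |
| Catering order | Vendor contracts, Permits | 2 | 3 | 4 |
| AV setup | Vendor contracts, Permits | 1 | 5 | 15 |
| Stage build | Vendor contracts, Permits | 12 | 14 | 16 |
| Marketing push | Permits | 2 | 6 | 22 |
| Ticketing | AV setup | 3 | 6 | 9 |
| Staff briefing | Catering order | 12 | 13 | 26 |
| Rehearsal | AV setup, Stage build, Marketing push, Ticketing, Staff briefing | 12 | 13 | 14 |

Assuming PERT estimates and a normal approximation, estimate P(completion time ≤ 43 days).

te_Vendor contracts = (5 + 4·9 + 13)/6 = 54/6 = 9; σ²_Vendor contracts = ((13−5)/6)² = 1.778
te_Permits = (1 + 4·2 + 9)/6 = 18/6 = 3; σ²_Permits = ((9−1)/6)² = 1.778
te_Catering order = (2 + 4·3 + 4)/6 = 18/6 = 3; σ²_Catering order = ((4−2)/6)² = 0.111
te_AV setup = (1 + 4·5 + 15)/6 = 36/6 = 6; σ²_AV setup = ((15−1)/6)² = 5.444
te_Stage build = (12 + 4·14 + 16)/6 = 84/6 = 14; σ²_Stage build = ((16−12)/6)² = 0.444
te_Marketing push = (2 + 4·6 + 22)/6 = 48/6 = 8; σ²_Marketing push = ((22−2)/6)² = 11.111
te_Ticketing = (3 + 4·6 + 9)/6 = 36/6 = 6; σ²_Ticketing = ((9−3)/6)² = 1.000
te_Staff briefing = (12 + 4·13 + 26)/6 = 90/6 = 15; σ²_Staff briefing = ((26−12)/6)² = 5.444
te_Rehearsal = (12 + 4·13 + 14)/6 = 78/6 = 13; σ²_Rehearsal = ((14−12)/6)² = 0.111

Forward pass:
ES_Vendor contracts = 0; EF_Vendor contracts = 9
ES_Permits = 0; EF_Permits = 3
ES_Catering order = max(EF_Vendor contracts=9, EF_Permits=3) = 9; EF_Catering order = 9+3 = 12
ES_AV setup = max(EF_Vendor contracts=9, EF_Permits=3) = 9; EF_AV setup = 9+6 = 15
ES_Stage build = max(EF_Vendor contracts=9, EF_Permits=3) = 9; EF_Stage build = 9+14 = 23
ES_Marketing push = 3; EF_Marketing push = 3+8 = 11
ES_Ticketing = 15; EF_Ticketing = 15+6 = 21
ES_Staff briefing = 12; EF_Staff briefing = 12+15 = 27
ES_Rehearsal = max(EF_AV setup=15, EF_Stage build=23, EF_Marketing push=11, EF_Ticketing=21, EF_Staff briefing=27) = 27; EF_Rehearsal = 27+13 = 40
Expected project duration μ = 40 days. Critical path: Vendor contracts → Catering order → Staff briefing → Rehearsal.

Variance along critical path = 1.778 + 0.111 + 5.444 + 0.111 = 7.444; σ = √7.444 = 2.728 days.
Z = (43 − 40) / 2.728 = 1.100
P(T ≤ 43) = Φ(1.100) ≈ 0.864

0.864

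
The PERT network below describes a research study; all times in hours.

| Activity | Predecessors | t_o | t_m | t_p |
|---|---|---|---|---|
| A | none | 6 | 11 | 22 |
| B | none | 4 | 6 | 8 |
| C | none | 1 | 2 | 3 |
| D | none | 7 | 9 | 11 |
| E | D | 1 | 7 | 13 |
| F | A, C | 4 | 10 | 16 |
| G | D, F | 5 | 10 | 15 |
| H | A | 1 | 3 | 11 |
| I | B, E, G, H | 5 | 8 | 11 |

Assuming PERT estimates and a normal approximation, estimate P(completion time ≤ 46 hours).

0.940

te_A = (6 + 4·11 + 22)/6 = 72/6 = 12; σ²_A = ((22−6)/6)² = 7.111
te_B = (4 + 4·6 + 8)/6 = 36/6 = 6; σ²_B = ((8−4)/6)² = 0.444
te_C = (1 + 4·2 + 3)/6 = 12/6 = 2; σ²_C = ((3−1)/6)² = 0.111
te_D = (7 + 4·9 + 11)/6 = 54/6 = 9; σ²_D = ((11−7)/6)² = 0.444
te_E = (1 + 4·7 + 13)/6 = 42/6 = 7; σ²_E = ((13−1)/6)² = 4.000
te_F = (4 + 4·10 + 16)/6 = 60/6 = 10; σ²_F = ((16−4)/6)² = 4.000
te_G = (5 + 4·10 + 15)/6 = 60/6 = 10; σ²_G = ((15−5)/6)² = 2.778
te_H = (1 + 4·3 + 11)/6 = 24/6 = 4; σ²_H = ((11−1)/6)² = 2.778
te_I = (5 + 4·8 + 11)/6 = 48/6 = 8; σ²_I = ((11−5)/6)² = 1.000

Forward pass:
ES_A = 0; EF_A = 12
ES_B = 0; EF_B = 6
ES_C = 0; EF_C = 2
ES_D = 0; EF_D = 9
ES_E = 9; EF_E = 9+7 = 16
ES_F = max(EF_A=12, EF_C=2) = 12; EF_F = 12+10 = 22
ES_G = max(EF_D=9, EF_F=22) = 22; EF_G = 22+10 = 32
ES_H = 12; EF_H = 12+4 = 16
ES_I = max(EF_B=6, EF_E=16, EF_G=32, EF_H=16) = 32; EF_I = 32+8 = 40
Expected project duration μ = 40 hours. Critical path: A → F → G → I.

Variance along critical path = 7.111 + 4.000 + 2.778 + 1.000 = 14.889; σ = √14.889 = 3.859 hours.
Z = (46 − 40) / 3.859 = 1.555
P(T ≤ 46) = Φ(1.555) ≈ 0.940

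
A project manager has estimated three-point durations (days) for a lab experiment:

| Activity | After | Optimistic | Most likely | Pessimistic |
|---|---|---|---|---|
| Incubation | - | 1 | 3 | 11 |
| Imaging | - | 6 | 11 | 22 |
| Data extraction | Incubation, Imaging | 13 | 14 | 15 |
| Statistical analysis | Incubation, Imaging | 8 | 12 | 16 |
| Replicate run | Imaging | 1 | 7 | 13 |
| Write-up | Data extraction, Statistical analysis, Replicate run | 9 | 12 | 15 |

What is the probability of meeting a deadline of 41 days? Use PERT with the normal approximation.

0.852

te_Incubation = (1 + 4·3 + 11)/6 = 24/6 = 4; σ²_Incubation = ((11−1)/6)² = 2.778
te_Imaging = (6 + 4·11 + 22)/6 = 72/6 = 12; σ²_Imaging = ((22−6)/6)² = 7.111
te_Data extraction = (13 + 4·14 + 15)/6 = 84/6 = 14; σ²_Data extraction = ((15−13)/6)² = 0.111
te_Statistical analysis = (8 + 4·12 + 16)/6 = 72/6 = 12; σ²_Statistical analysis = ((16−8)/6)² = 1.778
te_Replicate run = (1 + 4·7 + 13)/6 = 42/6 = 7; σ²_Replicate run = ((13−1)/6)² = 4.000
te_Write-up = (9 + 4·12 + 15)/6 = 72/6 = 12; σ²_Write-up = ((15−9)/6)² = 1.000

Forward pass:
ES_Incubation = 0; EF_Incubation = 4
ES_Imaging = 0; EF_Imaging = 12
ES_Data extraction = max(EF_Incubation=4, EF_Imaging=12) = 12; EF_Data extraction = 12+14 = 26
ES_Statistical analysis = max(EF_Incubation=4, EF_Imaging=12) = 12; EF_Statistical analysis = 12+12 = 24
ES_Replicate run = 12; EF_Replicate run = 12+7 = 19
ES_Write-up = max(EF_Data extraction=26, EF_Statistical analysis=24, EF_Replicate run=19) = 26; EF_Write-up = 26+12 = 38
Expected project duration μ = 38 days. Critical path: Imaging → Data extraction → Write-up.

Variance along critical path = 7.111 + 0.111 + 1.000 = 8.222; σ = √8.222 = 2.867 days.
Z = (41 − 38) / 2.867 = 1.046
P(T ≤ 41) = Φ(1.046) ≈ 0.852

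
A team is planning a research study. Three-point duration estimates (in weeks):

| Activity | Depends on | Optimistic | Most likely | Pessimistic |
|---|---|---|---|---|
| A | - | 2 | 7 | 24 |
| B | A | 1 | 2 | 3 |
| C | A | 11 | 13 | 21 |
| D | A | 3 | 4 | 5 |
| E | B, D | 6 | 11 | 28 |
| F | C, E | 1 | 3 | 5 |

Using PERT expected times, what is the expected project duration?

te_A = (2 + 4·7 + 24)/6 = 54/6 = 9
te_B = (1 + 4·2 + 3)/6 = 12/6 = 2
te_C = (11 + 4·13 + 21)/6 = 84/6 = 14
te_D = (3 + 4·4 + 5)/6 = 24/6 = 4
te_E = (6 + 4·11 + 28)/6 = 78/6 = 13
te_F = (1 + 4·3 + 5)/6 = 18/6 = 3

Forward pass:
ES_A = 0; EF_A = 9
ES_B = 9; EF_B = 9+2 = 11
ES_C = 9; EF_C = 9+14 = 23
ES_D = 9; EF_D = 9+4 = 13
ES_E = max(EF_B=11, EF_D=13) = 13; EF_E = 13+13 = 26
ES_F = max(EF_C=23, EF_E=26) = 26; EF_F = 26+3 = 29
Expected project duration μ = 29 weeks. Critical path: A → D → E → F.

29 weeks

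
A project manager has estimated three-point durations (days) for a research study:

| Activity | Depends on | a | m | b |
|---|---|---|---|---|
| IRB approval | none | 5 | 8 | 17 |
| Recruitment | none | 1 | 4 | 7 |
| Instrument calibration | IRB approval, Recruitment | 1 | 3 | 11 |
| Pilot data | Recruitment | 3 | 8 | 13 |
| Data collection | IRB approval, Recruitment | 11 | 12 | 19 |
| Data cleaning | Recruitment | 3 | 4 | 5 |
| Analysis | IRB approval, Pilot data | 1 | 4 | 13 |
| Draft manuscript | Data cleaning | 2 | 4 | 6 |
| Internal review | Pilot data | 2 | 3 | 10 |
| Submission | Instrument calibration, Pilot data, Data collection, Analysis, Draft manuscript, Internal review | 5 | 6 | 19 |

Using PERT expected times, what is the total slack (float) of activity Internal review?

6 days

te_IRB approval = (5 + 4·8 + 17)/6 = 54/6 = 9
te_Recruitment = (1 + 4·4 + 7)/6 = 24/6 = 4
te_Instrument calibration = (1 + 4·3 + 11)/6 = 24/6 = 4
te_Pilot data = (3 + 4·8 + 13)/6 = 48/6 = 8
te_Data collection = (11 + 4·12 + 19)/6 = 78/6 = 13
te_Data cleaning = (3 + 4·4 + 5)/6 = 24/6 = 4
te_Analysis = (1 + 4·4 + 13)/6 = 30/6 = 5
te_Draft manuscript = (2 + 4·4 + 6)/6 = 24/6 = 4
te_Internal review = (2 + 4·3 + 10)/6 = 24/6 = 4
te_Submission = (5 + 4·6 + 19)/6 = 48/6 = 8

Forward pass:
ES_IRB approval = 0; EF_IRB approval = 9
ES_Recruitment = 0; EF_Recruitment = 4
ES_Instrument calibration = max(EF_IRB approval=9, EF_Recruitment=4) = 9; EF_Instrument calibration = 9+4 = 13
ES_Pilot data = 4; EF_Pilot data = 4+8 = 12
ES_Data collection = max(EF_IRB approval=9, EF_Recruitment=4) = 9; EF_Data collection = 9+13 = 22
ES_Data cleaning = 4; EF_Data cleaning = 4+4 = 8
ES_Analysis = max(EF_IRB approval=9, EF_Pilot data=12) = 12; EF_Analysis = 12+5 = 17
ES_Draft manuscript = 8; EF_Draft manuscript = 8+4 = 12
ES_Internal review = 12; EF_Internal review = 12+4 = 16
ES_Submission = max(EF_Instrument calibration=13, EF_Pilot data=12, EF_Data collection=22, EF_Analysis=17, EF_Draft manuscript=12, EF_Internal review=16) = 22; EF_Submission = 22+8 = 30
Expected project duration μ = 30 days. Critical path: IRB approval → Data collection → Submission.

Backward pass:
LF_Submission = 30; LS_Submission = 30−8 = 22
LF_Internal review = LS_Submission = 22; LS_Internal review = 22−4 = 18
LF_Draft manuscript = LS_Submission = 22; LS_Draft manuscript = 22−4 = 18
LF_Analysis = LS_Submission = 22; LS_Analysis = 22−5 = 17
LF_Data cleaning = LS_Draft manuscript = 18; LS_Data cleaning = 18−4 = 14
LF_Data collection = LS_Submission = 22; LS_Data collection = 22−13 = 9
LF_Pilot data = min(LS_Analysis=17, LS_Internal review=18, LS_Submission=22) = 17; LS_Pilot data = 17−8 = 9
LF_Instrument calibration = LS_Submission = 22; LS_Instrument calibration = 22−4 = 18
LF_Recruitment = min(LS_Instrument calibration=18, LS_Pilot data=9, LS_Data collection=9, LS_Data cleaning=14) = 9; LS_Recruitment = 9−4 = 5
LF_IRB approval = min(LS_Instrument calibration=18, LS_Data collection=9, LS_Analysis=17) = 9; LS_IRB approval = 9−9 = 0
Slack_Internal review = LS_Internal review − ES_Internal review = 18 − 12 = 6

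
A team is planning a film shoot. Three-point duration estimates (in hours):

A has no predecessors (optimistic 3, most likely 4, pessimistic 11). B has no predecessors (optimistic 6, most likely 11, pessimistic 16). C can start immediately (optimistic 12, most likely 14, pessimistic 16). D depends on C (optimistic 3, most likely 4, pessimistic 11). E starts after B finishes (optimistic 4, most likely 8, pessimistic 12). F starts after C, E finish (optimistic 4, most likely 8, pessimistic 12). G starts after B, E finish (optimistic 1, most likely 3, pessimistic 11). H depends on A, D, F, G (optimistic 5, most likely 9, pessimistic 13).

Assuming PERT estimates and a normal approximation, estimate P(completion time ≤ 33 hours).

te_A = (3 + 4·4 + 11)/6 = 30/6 = 5; σ²_A = ((11−3)/6)² = 1.778
te_B = (6 + 4·11 + 16)/6 = 66/6 = 11; σ²_B = ((16−6)/6)² = 2.778
te_C = (12 + 4·14 + 16)/6 = 84/6 = 14; σ²_C = ((16−12)/6)² = 0.444
te_D = (3 + 4·4 + 11)/6 = 30/6 = 5; σ²_D = ((11−3)/6)² = 1.778
te_E = (4 + 4·8 + 12)/6 = 48/6 = 8; σ²_E = ((12−4)/6)² = 1.778
te_F = (4 + 4·8 + 12)/6 = 48/6 = 8; σ²_F = ((12−4)/6)² = 1.778
te_G = (1 + 4·3 + 11)/6 = 24/6 = 4; σ²_G = ((11−1)/6)² = 2.778
te_H = (5 + 4·9 + 13)/6 = 54/6 = 9; σ²_H = ((13−5)/6)² = 1.778

Forward pass:
ES_A = 0; EF_A = 5
ES_B = 0; EF_B = 11
ES_C = 0; EF_C = 14
ES_D = 14; EF_D = 14+5 = 19
ES_E = 11; EF_E = 11+8 = 19
ES_F = max(EF_C=14, EF_E=19) = 19; EF_F = 19+8 = 27
ES_G = max(EF_B=11, EF_E=19) = 19; EF_G = 19+4 = 23
ES_H = max(EF_A=5, EF_D=19, EF_F=27, EF_G=23) = 27; EF_H = 27+9 = 36
Expected project duration μ = 36 hours. Critical path: B → E → F → H.

Variance along critical path = 2.778 + 1.778 + 1.778 + 1.778 = 8.111; σ = √8.111 = 2.848 hours.
Z = (33 − 36) / 2.848 = -1.053
P(T ≤ 33) = Φ(-1.053) ≈ 0.146

0.146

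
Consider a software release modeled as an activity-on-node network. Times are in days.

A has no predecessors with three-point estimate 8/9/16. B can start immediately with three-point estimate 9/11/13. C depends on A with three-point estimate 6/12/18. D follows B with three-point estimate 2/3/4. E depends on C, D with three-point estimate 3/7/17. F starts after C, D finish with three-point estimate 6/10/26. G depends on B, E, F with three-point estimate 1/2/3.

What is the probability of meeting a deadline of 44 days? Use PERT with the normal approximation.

te_A = (8 + 4·9 + 16)/6 = 60/6 = 10; σ²_A = ((16−8)/6)² = 1.778
te_B = (9 + 4·11 + 13)/6 = 66/6 = 11; σ²_B = ((13−9)/6)² = 0.444
te_C = (6 + 4·12 + 18)/6 = 72/6 = 12; σ²_C = ((18−6)/6)² = 4.000
te_D = (2 + 4·3 + 4)/6 = 18/6 = 3; σ²_D = ((4−2)/6)² = 0.111
te_E = (3 + 4·7 + 17)/6 = 48/6 = 8; σ²_E = ((17−3)/6)² = 5.444
te_F = (6 + 4·10 + 26)/6 = 72/6 = 12; σ²_F = ((26−6)/6)² = 11.111
te_G = (1 + 4·2 + 3)/6 = 12/6 = 2; σ²_G = ((3−1)/6)² = 0.111

Forward pass:
ES_A = 0; EF_A = 10
ES_B = 0; EF_B = 11
ES_C = 10; EF_C = 10+12 = 22
ES_D = 11; EF_D = 11+3 = 14
ES_E = max(EF_C=22, EF_D=14) = 22; EF_E = 22+8 = 30
ES_F = max(EF_C=22, EF_D=14) = 22; EF_F = 22+12 = 34
ES_G = max(EF_B=11, EF_E=30, EF_F=34) = 34; EF_G = 34+2 = 36
Expected project duration μ = 36 days. Critical path: A → C → F → G.

Variance along critical path = 1.778 + 4.000 + 11.111 + 0.111 = 17.000; σ = √17.000 = 4.123 days.
Z = (44 − 36) / 4.123 = 1.940
P(T ≤ 44) = Φ(1.940) ≈ 0.974

0.974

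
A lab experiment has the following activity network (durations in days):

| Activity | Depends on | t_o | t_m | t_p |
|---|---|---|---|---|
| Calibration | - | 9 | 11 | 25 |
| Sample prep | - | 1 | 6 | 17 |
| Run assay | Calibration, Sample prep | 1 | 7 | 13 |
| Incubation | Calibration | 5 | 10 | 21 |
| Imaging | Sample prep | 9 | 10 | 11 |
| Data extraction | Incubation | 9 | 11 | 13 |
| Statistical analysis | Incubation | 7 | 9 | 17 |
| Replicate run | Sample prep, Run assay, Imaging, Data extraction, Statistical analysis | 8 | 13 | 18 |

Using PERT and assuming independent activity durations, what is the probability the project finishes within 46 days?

0.316

te_Calibration = (9 + 4·11 + 25)/6 = 78/6 = 13; σ²_Calibration = ((25−9)/6)² = 7.111
te_Sample prep = (1 + 4·6 + 17)/6 = 42/6 = 7; σ²_Sample prep = ((17−1)/6)² = 7.111
te_Run assay = (1 + 4·7 + 13)/6 = 42/6 = 7; σ²_Run assay = ((13−1)/6)² = 4.000
te_Incubation = (5 + 4·10 + 21)/6 = 66/6 = 11; σ²_Incubation = ((21−5)/6)² = 7.111
te_Imaging = (9 + 4·10 + 11)/6 = 60/6 = 10; σ²_Imaging = ((11−9)/6)² = 0.111
te_Data extraction = (9 + 4·11 + 13)/6 = 66/6 = 11; σ²_Data extraction = ((13−9)/6)² = 0.444
te_Statistical analysis = (7 + 4·9 + 17)/6 = 60/6 = 10; σ²_Statistical analysis = ((17−7)/6)² = 2.778
te_Replicate run = (8 + 4·13 + 18)/6 = 78/6 = 13; σ²_Replicate run = ((18−8)/6)² = 2.778

Forward pass:
ES_Calibration = 0; EF_Calibration = 13
ES_Sample prep = 0; EF_Sample prep = 7
ES_Run assay = max(EF_Calibration=13, EF_Sample prep=7) = 13; EF_Run assay = 13+7 = 20
ES_Incubation = 13; EF_Incubation = 13+11 = 24
ES_Imaging = 7; EF_Imaging = 7+10 = 17
ES_Data extraction = 24; EF_Data extraction = 24+11 = 35
ES_Statistical analysis = 24; EF_Statistical analysis = 24+10 = 34
ES_Replicate run = max(EF_Sample prep=7, EF_Run assay=20, EF_Imaging=17, EF_Data extraction=35, EF_Statistical analysis=34) = 35; EF_Replicate run = 35+13 = 48
Expected project duration μ = 48 days. Critical path: Calibration → Incubation → Data extraction → Replicate run.

Variance along critical path = 7.111 + 7.111 + 0.444 + 2.778 = 17.444; σ = √17.444 = 4.177 days.
Z = (46 − 48) / 4.177 = -0.479
P(T ≤ 46) = Φ(-0.479) ≈ 0.316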